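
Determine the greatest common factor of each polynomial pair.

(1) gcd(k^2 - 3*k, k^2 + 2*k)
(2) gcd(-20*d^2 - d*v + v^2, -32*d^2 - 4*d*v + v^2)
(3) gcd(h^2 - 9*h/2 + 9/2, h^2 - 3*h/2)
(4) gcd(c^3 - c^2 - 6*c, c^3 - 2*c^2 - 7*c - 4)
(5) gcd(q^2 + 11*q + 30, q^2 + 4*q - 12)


(1) = gcd(k*(k - 3), k*(k + 2)) = k
(2) = gcd((-5*d + v)*(4*d + v), (-8*d + v)*(4*d + v)) = 4*d + v
(3) = h - 3/2
(4) = 1
(5) = q + 6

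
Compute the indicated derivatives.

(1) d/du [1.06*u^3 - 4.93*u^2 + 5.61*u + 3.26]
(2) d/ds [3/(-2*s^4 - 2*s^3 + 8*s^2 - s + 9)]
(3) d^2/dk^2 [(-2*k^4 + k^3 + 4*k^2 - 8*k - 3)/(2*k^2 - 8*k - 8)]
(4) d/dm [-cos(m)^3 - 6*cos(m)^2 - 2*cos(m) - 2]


(1) = 3.18*u^2 - 9.86*u + 5.61
(2) = 3*(8*s^3 + 6*s^2 - 16*s + 1)/(2*s^4 + 2*s^3 - 8*s^2 + s - 9)^2
(3) = (-2*k^6 + 24*k^5 - 72*k^4 - 228*k^3 - 105*k^2 - 12*k + 132)/(k^6 - 12*k^5 + 36*k^4 + 32*k^3 - 144*k^2 - 192*k - 64)
(4) = (3*cos(m)^2 + 12*cos(m) + 2)*sin(m)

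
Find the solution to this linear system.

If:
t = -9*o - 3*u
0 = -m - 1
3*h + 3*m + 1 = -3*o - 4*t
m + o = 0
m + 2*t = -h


Then:
h = -3
m = -1
o = 1
t = 2
u = -11/3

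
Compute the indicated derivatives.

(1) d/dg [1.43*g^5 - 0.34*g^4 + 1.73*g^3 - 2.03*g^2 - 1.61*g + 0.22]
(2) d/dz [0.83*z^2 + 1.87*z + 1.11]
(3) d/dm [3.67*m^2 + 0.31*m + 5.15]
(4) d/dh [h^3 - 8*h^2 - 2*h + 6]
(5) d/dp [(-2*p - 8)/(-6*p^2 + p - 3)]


(1) = 7.15*g^4 - 1.36*g^3 + 5.19*g^2 - 4.06*g - 1.61
(2) = 1.66*z + 1.87
(3) = 7.34*m + 0.31
(4) = 3*h^2 - 16*h - 2
(5) = 2*(6*p^2 - p - (p + 4)*(12*p - 1) + 3)/(6*p^2 - p + 3)^2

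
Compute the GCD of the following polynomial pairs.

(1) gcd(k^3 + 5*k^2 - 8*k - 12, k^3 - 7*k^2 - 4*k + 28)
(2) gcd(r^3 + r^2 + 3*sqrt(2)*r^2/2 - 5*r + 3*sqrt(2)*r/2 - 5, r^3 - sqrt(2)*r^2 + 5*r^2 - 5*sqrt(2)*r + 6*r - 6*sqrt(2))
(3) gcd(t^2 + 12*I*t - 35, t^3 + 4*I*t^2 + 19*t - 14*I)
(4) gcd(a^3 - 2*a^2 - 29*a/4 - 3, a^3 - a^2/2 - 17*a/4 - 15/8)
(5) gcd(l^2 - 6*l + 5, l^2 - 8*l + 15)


(1) = k - 2
(2) = gcd((r + 1)*(r - sqrt(2))*(r + 5*sqrt(2)/2), (r + 2)*(r + 3)*(r - sqrt(2))) = r - sqrt(2)
(3) = t + 7*I
(4) = gcd((a - 4)*(a + 1/2)*(a + 3/2), (a - 5/2)*(a + 1/2)*(a + 3/2)) = a^2 + 2*a + 3/4
(5) = l - 5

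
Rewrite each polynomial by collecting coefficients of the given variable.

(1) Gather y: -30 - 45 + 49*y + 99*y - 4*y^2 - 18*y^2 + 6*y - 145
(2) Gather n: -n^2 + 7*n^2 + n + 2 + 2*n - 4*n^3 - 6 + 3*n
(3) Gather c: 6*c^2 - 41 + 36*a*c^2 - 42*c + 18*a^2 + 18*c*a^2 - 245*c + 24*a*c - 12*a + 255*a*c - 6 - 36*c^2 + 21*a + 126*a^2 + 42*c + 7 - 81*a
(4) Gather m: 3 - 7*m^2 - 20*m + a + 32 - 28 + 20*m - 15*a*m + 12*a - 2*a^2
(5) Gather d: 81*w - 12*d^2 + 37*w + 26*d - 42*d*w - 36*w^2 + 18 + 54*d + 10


(1) = -22*y^2 + 154*y - 220
(2) = -4*n^3 + 6*n^2 + 6*n - 4
(3) = 144*a^2 - 72*a + c^2*(36*a - 30) + c*(18*a^2 + 279*a - 245) - 40
(4) = -2*a^2 - 15*a*m + 13*a - 7*m^2 + 7
(5) = -12*d^2 + d*(80 - 42*w) - 36*w^2 + 118*w + 28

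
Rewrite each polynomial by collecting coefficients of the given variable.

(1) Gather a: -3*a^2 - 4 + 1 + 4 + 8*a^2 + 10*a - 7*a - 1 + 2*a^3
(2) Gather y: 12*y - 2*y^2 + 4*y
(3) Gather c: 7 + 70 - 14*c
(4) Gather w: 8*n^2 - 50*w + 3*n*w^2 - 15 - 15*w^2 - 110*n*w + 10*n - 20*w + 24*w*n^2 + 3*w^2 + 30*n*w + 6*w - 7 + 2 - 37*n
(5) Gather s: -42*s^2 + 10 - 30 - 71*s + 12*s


(1) = 2*a^3 + 5*a^2 + 3*a
(2) = -2*y^2 + 16*y
(3) = 77 - 14*c
(4) = 8*n^2 - 27*n + w^2*(3*n - 12) + w*(24*n^2 - 80*n - 64) - 20
(5) = -42*s^2 - 59*s - 20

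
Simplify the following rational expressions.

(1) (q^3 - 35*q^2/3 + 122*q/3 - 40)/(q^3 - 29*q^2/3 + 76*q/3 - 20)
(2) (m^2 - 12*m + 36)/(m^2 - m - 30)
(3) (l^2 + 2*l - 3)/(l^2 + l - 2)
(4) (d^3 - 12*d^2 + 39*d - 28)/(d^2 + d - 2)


(1) = (q - 4)/(q - 2)
(2) = (m - 6)/(m + 5)
(3) = (l + 3)/(l + 2)
(4) = (d^2 - 11*d + 28)/(d + 2)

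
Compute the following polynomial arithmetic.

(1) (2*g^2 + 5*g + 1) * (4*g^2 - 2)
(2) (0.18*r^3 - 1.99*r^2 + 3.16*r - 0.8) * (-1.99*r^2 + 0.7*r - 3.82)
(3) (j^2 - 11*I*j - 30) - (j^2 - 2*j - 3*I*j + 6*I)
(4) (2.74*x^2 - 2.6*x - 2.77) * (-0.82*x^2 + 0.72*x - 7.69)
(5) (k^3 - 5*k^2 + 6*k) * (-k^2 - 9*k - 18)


(1) = 8*g^4 + 20*g^3 - 10*g - 2
(2) = -0.3582*r^5 + 4.0861*r^4 - 8.369*r^3 + 11.4058*r^2 - 12.6312*r + 3.056
(3) = 2*j - 8*I*j - 30 - 6*I
(4) = -2.2468*x^4 + 4.1048*x^3 - 20.6712*x^2 + 17.9996*x + 21.3013
(5) = -k^5 - 4*k^4 + 21*k^3 + 36*k^2 - 108*k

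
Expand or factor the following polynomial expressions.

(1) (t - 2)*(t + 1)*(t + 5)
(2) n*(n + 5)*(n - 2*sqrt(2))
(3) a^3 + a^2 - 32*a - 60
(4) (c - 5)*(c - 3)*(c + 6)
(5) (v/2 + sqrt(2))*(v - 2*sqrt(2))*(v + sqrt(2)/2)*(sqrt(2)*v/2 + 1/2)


(1) = t^3 + 4*t^2 - 7*t - 10
(2) = n^3 - 2*sqrt(2)*n^2 + 5*n^2 - 10*sqrt(2)*n
(3) = (a - 6)*(a + 2)*(a + 5)
(4) = c^3 - 2*c^2 - 33*c + 90
(5) = sqrt(2)*v^4/4 + v^3/2 - 15*sqrt(2)*v^2/8 - 4*v - sqrt(2)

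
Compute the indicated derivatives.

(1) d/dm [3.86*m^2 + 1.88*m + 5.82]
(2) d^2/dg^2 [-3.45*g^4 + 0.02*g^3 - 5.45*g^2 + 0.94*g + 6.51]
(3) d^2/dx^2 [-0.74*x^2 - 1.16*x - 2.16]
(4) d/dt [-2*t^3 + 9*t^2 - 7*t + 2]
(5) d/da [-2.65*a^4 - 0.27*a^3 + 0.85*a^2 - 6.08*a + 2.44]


(1) = 7.72*m + 1.88
(2) = -41.4*g^2 + 0.12*g - 10.9
(3) = -1.48000000000000
(4) = -6*t^2 + 18*t - 7
(5) = -10.6*a^3 - 0.81*a^2 + 1.7*a - 6.08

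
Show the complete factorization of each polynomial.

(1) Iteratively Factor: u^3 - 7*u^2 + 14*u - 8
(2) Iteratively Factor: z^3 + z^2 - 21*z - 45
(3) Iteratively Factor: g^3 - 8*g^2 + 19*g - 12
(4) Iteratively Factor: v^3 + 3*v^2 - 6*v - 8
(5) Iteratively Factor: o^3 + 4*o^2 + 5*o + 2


(1) = (u - 2)*(u^2 - 5*u + 4) = (u - 2)*(u - 1)*(u - 4)
(2) = (z + 3)*(z^2 - 2*z - 15) = (z - 5)*(z + 3)*(z + 3)
(3) = (g - 1)*(g^2 - 7*g + 12) = (g - 3)*(g - 1)*(g - 4)
(4) = (v + 4)*(v^2 - v - 2) = (v + 1)*(v + 4)*(v - 2)
(5) = (o + 2)*(o^2 + 2*o + 1) = (o + 1)*(o + 2)*(o + 1)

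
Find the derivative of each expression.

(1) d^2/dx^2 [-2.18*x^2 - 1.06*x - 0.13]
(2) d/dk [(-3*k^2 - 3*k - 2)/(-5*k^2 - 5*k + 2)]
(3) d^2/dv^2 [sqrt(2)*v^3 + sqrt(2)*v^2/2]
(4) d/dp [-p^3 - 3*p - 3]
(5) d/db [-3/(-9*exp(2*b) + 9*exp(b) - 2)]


(1) = -4.36000000000000
(2) = -(32*k + 16)/(5*k^2 + 5*k - 2)^2
(3) = sqrt(2)*(6*v + 1)
(4) = -3*p^2 - 3
(5) = (27 - 54*exp(b))*exp(b)/(9*exp(2*b) - 9*exp(b) + 2)^2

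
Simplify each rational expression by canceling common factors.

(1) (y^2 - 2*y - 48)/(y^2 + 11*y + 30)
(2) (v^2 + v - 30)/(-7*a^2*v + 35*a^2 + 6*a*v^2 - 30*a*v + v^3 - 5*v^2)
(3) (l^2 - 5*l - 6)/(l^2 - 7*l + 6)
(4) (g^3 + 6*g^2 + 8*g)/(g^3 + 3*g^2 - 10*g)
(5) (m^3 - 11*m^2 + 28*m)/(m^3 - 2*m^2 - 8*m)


(1) = (y - 8)/(y + 5)
(2) = (v + 6)/(-7*a^2 + 6*a*v + v^2)
(3) = (l + 1)/(l - 1)
(4) = (g^2 + 6*g + 8)/(g^2 + 3*g - 10)
(5) = (m - 7)/(m + 2)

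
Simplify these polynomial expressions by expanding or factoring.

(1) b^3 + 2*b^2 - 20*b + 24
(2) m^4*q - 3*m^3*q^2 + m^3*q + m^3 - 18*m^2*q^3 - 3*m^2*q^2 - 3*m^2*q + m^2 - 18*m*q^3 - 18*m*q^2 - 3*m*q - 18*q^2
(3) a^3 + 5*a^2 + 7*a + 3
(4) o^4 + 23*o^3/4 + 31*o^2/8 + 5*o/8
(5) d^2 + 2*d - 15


(1) = (b - 2)^2*(b + 6)
(2) = (m + 1)*(m - 6*q)*(m + 3*q)*(m*q + 1)
(3) = (a + 1)^2*(a + 3)
(4) = o*(o + 1/4)*(o + 1/2)*(o + 5)
(5) = (d - 3)*(d + 5)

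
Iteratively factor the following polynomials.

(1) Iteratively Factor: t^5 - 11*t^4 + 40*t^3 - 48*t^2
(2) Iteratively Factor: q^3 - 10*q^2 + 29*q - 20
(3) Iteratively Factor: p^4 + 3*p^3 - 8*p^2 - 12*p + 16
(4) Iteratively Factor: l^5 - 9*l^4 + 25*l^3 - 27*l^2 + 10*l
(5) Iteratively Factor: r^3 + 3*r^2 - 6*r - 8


(1) = (t - 3)*(t^4 - 8*t^3 + 16*t^2) = t*(t - 3)*(t^3 - 8*t^2 + 16*t) = t*(t - 4)*(t - 3)*(t^2 - 4*t) = t*(t - 4)^2*(t - 3)*(t)
(2) = (q - 1)*(q^2 - 9*q + 20) = (q - 4)*(q - 1)*(q - 5)
(3) = (p + 4)*(p^3 - p^2 - 4*p + 4) = (p + 2)*(p + 4)*(p^2 - 3*p + 2) = (p - 1)*(p + 2)*(p + 4)*(p - 2)
(4) = (l)*(l^4 - 9*l^3 + 25*l^2 - 27*l + 10) = l*(l - 1)*(l^3 - 8*l^2 + 17*l - 10) = l*(l - 5)*(l - 1)*(l^2 - 3*l + 2) = l*(l - 5)*(l - 2)*(l - 1)*(l - 1)
(5) = (r + 4)*(r^2 - r - 2) = (r - 2)*(r + 4)*(r + 1)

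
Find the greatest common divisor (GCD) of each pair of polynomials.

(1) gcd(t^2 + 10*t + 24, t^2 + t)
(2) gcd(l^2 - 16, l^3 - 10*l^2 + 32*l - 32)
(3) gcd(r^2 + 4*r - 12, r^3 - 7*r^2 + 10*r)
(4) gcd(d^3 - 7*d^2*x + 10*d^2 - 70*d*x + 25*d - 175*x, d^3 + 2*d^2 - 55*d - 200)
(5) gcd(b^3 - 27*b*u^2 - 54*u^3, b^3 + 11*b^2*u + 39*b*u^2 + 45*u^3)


(1) = gcd((t + 4)*(t + 6), t*(t + 1)) = 1
(2) = gcd((l - 4)*(l + 4), (l - 4)^2*(l - 2)) = l - 4
(3) = gcd((r - 2)*(r + 6), r*(r - 5)*(r - 2)) = r - 2
(4) = gcd((d + 5)^2*(d - 7*x), (d - 8)*(d + 5)^2) = d^2 + 10*d + 25
(5) = b^2 + 6*b*u + 9*u^2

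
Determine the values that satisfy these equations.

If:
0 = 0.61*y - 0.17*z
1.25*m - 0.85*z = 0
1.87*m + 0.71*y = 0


Then:
m = 0.00
y = 0.00
z = 0.00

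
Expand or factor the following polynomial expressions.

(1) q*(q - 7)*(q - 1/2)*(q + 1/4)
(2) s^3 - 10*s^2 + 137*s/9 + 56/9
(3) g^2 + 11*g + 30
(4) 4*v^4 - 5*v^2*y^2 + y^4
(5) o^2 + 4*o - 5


(1) = q^4 - 29*q^3/4 + 13*q^2/8 + 7*q/8
(2) = (s - 8)*(s - 7/3)*(s + 1/3)
(3) = (g + 5)*(g + 6)
(4) = (-2*v + y)*(-v + y)*(v + y)*(2*v + y)
(5) = (o - 1)*(o + 5)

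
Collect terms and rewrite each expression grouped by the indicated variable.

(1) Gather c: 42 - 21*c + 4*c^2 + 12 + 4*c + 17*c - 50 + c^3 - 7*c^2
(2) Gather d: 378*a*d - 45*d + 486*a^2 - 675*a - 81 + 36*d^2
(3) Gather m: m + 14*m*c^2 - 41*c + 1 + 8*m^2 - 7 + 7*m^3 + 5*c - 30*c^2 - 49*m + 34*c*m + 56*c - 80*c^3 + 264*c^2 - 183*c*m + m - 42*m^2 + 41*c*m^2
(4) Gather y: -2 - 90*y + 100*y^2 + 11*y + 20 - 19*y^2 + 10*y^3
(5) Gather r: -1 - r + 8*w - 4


(1) = c^3 - 3*c^2 + 4
(2) = 486*a^2 - 675*a + 36*d^2 + d*(378*a - 45) - 81
(3) = -80*c^3 + 234*c^2 + 20*c + 7*m^3 + m^2*(41*c - 34) + m*(14*c^2 - 149*c - 47) - 6
(4) = 10*y^3 + 81*y^2 - 79*y + 18
(5) = -r + 8*w - 5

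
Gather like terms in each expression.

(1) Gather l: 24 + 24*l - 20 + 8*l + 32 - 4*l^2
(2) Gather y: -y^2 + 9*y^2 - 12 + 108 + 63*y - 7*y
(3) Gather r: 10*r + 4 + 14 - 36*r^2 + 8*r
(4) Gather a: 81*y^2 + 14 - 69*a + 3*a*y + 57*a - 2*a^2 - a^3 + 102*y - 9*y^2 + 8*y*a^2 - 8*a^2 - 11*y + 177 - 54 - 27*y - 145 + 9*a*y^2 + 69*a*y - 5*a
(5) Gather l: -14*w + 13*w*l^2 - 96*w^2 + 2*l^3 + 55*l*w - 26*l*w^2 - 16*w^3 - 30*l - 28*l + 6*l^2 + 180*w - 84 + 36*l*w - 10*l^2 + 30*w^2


(1) = -4*l^2 + 32*l + 36
(2) = 8*y^2 + 56*y + 96
(3) = -36*r^2 + 18*r + 18
(4) = -a^3 + a^2*(8*y - 10) + a*(9*y^2 + 72*y - 17) + 72*y^2 + 64*y - 8
(5) = 2*l^3 + l^2*(13*w - 4) + l*(-26*w^2 + 91*w - 58) - 16*w^3 - 66*w^2 + 166*w - 84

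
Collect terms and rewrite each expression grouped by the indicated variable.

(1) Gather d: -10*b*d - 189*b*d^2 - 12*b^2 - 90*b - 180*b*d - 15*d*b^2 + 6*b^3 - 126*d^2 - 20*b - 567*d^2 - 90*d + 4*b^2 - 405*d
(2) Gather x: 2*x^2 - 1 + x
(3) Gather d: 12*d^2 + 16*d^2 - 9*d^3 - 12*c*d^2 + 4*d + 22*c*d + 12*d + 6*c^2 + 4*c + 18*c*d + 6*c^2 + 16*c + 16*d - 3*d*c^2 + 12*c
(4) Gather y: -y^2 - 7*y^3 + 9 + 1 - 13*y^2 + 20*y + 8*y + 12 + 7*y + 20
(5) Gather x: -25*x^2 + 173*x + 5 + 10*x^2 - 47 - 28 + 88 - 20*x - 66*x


(1) = 6*b^3 - 8*b^2 - 110*b + d^2*(-189*b - 693) + d*(-15*b^2 - 190*b - 495)
(2) = 2*x^2 + x - 1
(3) = 12*c^2 + 32*c - 9*d^3 + d^2*(28 - 12*c) + d*(-3*c^2 + 40*c + 32)
(4) = -7*y^3 - 14*y^2 + 35*y + 42
(5) = -15*x^2 + 87*x + 18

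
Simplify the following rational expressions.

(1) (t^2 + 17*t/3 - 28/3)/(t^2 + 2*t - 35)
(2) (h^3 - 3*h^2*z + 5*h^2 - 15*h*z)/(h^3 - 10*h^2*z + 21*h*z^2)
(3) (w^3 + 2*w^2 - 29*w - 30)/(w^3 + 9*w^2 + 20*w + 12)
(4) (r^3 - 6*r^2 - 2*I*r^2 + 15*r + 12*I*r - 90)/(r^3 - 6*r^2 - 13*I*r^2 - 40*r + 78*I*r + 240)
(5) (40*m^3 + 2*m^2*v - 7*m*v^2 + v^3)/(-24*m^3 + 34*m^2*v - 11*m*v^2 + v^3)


(1) = (3*t - 4)/(3*t - 15)
(2) = (-h - 5)/(-h + 7*z)
(3) = (w - 5)/(w + 2)
(4) = (r + 3*I)/(r - 8*I)
(5) = (-10*m^2 - 3*m*v + v^2)/(6*m^2 - 7*m*v + v^2)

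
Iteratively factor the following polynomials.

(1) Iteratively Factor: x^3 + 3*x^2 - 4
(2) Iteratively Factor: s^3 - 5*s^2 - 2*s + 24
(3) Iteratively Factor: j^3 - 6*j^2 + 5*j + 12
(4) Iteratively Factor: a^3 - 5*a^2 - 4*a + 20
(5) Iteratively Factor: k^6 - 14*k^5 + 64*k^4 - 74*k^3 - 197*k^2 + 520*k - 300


(1) = (x + 2)*(x^2 + x - 2) = (x + 2)^2*(x - 1)
(2) = (s - 3)*(s^2 - 2*s - 8) = (s - 3)*(s + 2)*(s - 4)
(3) = (j - 3)*(j^2 - 3*j - 4) = (j - 4)*(j - 3)*(j + 1)
(4) = (a - 2)*(a^2 - 3*a - 10) = (a - 2)*(a + 2)*(a - 5)
(5) = (k + 2)*(k^5 - 16*k^4 + 96*k^3 - 266*k^2 + 335*k - 150) = (k - 1)*(k + 2)*(k^4 - 15*k^3 + 81*k^2 - 185*k + 150) = (k - 3)*(k - 1)*(k + 2)*(k^3 - 12*k^2 + 45*k - 50) = (k - 5)*(k - 3)*(k - 1)*(k + 2)*(k^2 - 7*k + 10) = (k - 5)^2*(k - 3)*(k - 1)*(k + 2)*(k - 2)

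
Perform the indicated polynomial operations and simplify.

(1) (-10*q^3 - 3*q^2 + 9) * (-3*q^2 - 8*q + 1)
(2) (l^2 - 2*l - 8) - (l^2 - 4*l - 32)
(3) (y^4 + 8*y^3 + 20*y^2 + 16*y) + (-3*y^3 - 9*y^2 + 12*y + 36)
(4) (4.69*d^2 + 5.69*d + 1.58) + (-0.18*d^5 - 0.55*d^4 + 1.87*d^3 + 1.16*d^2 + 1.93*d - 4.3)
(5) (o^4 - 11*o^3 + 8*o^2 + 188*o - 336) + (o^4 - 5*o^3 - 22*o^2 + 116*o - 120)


(1) = 30*q^5 + 89*q^4 + 14*q^3 - 30*q^2 - 72*q + 9
(2) = 2*l + 24
(3) = y^4 + 5*y^3 + 11*y^2 + 28*y + 36
(4) = -0.18*d^5 - 0.55*d^4 + 1.87*d^3 + 5.85*d^2 + 7.62*d - 2.72
(5) = 2*o^4 - 16*o^3 - 14*o^2 + 304*o - 456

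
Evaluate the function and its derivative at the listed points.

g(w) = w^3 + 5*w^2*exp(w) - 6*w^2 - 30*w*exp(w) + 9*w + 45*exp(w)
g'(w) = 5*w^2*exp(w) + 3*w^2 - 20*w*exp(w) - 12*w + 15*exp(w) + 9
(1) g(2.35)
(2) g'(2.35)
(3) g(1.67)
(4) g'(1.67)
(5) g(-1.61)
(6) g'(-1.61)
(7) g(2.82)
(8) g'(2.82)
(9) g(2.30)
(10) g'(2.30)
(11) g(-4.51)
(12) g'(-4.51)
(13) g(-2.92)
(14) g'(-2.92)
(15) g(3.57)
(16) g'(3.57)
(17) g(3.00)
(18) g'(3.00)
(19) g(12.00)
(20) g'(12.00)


(1) = 23.14
(2) = -48.64
(3) = 49.94
(4) = -26.34
(5) = -12.98
(6) = 48.12
(7) = 2.81
(8) = -28.46
(9) = 25.56
(10) = -48.11
(11) = -251.26
(12) = 126.42
(13) = -92.88
(14) = 75.88
(15) = 58.86
(16) = 264.54
(17) = 0.00
(18) = 0.00
(19) = 65916662.52
(20) = 80563918.75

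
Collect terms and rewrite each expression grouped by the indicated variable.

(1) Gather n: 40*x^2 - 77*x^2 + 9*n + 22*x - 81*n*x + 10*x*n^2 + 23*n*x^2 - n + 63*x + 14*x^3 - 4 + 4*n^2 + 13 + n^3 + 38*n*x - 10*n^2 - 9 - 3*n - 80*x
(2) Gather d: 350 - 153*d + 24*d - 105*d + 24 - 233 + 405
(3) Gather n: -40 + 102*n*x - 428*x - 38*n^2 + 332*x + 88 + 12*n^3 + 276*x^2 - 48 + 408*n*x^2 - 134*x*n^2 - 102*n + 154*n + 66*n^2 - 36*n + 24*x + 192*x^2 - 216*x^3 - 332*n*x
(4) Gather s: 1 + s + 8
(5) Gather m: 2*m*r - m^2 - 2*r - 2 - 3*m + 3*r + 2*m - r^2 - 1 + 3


(1) = n^3 + n^2*(10*x - 6) + n*(23*x^2 - 43*x + 5) + 14*x^3 - 37*x^2 + 5*x
(2) = 546 - 234*d
(3) = 12*n^3 + n^2*(28 - 134*x) + n*(408*x^2 - 230*x + 16) - 216*x^3 + 468*x^2 - 72*x
(4) = s + 9
(5) = -m^2 + m*(2*r - 1) - r^2 + r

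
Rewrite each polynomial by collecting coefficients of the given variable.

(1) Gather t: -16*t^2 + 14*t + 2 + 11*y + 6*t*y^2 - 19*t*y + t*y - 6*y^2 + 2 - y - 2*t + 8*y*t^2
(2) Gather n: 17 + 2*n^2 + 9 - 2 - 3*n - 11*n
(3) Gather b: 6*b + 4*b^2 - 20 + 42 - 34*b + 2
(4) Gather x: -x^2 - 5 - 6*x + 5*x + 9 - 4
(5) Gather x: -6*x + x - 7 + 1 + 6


(1) = t^2*(8*y - 16) + t*(6*y^2 - 18*y + 12) - 6*y^2 + 10*y + 4
(2) = 2*n^2 - 14*n + 24
(3) = 4*b^2 - 28*b + 24
(4) = -x^2 - x
(5) = -5*x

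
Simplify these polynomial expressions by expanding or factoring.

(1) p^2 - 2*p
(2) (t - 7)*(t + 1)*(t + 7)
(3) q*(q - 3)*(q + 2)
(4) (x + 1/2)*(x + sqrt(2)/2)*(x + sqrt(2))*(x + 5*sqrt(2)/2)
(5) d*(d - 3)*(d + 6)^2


(1) = p*(p - 2)
(2) = t^3 + t^2 - 49*t - 49
(3) = q^3 - q^2 - 6*q
(4) = x^4 + x^3/2 + 4*sqrt(2)*x^3 + 2*sqrt(2)*x^2 + 17*x^2/2 + 5*sqrt(2)*x/2 + 17*x/4 + 5*sqrt(2)/4
(5) = d^4 + 9*d^3 - 108*d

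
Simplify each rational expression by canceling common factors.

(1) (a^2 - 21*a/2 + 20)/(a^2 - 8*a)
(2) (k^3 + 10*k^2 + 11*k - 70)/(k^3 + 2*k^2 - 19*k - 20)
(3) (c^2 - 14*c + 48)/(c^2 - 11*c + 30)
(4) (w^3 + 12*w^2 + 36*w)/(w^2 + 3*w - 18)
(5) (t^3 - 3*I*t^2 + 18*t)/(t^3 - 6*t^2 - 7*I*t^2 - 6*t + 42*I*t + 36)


(1) = (2*a - 5)/(2*a)
(2) = (k^2 + 5*k - 14)/(k^2 - 3*k - 4)
(3) = (c - 8)/(c - 5)
(4) = (w^2 + 6*w)/(w - 3)
(5) = (t^2 + 3*I*t)/(t^2 + t*(-6 - I) + 6*I)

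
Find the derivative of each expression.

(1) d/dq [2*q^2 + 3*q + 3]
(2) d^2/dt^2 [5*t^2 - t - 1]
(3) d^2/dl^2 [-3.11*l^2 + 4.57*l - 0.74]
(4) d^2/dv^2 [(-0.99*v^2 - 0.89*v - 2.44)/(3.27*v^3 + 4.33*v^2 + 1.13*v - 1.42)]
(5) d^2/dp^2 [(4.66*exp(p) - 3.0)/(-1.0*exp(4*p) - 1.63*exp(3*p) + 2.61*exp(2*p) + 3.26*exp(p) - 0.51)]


(1) = 4*q + 3
(2) = 10
(3) = -6.22000000000000
(4) = (-21.171942*v^6 - 57.100086*v^5 - 366.748812*v^4 - 634.23661*v^3 - 414.694356*v^2 - 172.444956*v - 43.0851)/(34.965783*v^9 + 138.900771*v^8 + 220.17564*v^7 + 131.629681*v^6 - 44.550372*v^5 - 94.765635*v^4 - 20.463727*v^3 + 20.753442*v^2 + 6.835596*v - 2.863288)
(5) = (-41.94*exp(8*p) - 35.5538*exp(7*p) + 87.270584*exp(6*p) - 99.472986*exp(5*p) - 209.120318*exp(4*p) + 115.39263*exp(3*p) + 16.914744*exp(2*p) + 40.108284*exp(p) + 3.775734)*exp(p)/(1.0*exp(12*p) + 4.89*exp(11*p) + 0.1407*exp(10*p) - 30.975053*exp(9*p) - 30.720027*exp(8*p) + 63.366087*exp(7*p) + 93.395784*exp(6*p) - 37.647132*exp(5*p) - 88.271523*exp(4*p) - 7.337771*exp(3*p) + 14.223645*exp(2*p) - 2.543778*exp(p) + 0.132651)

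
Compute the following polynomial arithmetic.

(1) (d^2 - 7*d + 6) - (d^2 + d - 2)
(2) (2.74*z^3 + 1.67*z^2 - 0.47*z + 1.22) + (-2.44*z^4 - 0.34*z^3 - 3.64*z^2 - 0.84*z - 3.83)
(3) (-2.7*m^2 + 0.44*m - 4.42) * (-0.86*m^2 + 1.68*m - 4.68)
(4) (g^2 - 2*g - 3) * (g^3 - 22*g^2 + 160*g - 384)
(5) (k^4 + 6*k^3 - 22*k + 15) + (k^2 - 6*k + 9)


(1) = 8 - 8*d
(2) = -2.44*z^4 + 2.4*z^3 - 1.97*z^2 - 1.31*z - 2.61
(3) = 2.322*m^4 - 4.9144*m^3 + 17.1764*m^2 - 9.4848*m + 20.6856
(4) = g^5 - 24*g^4 + 201*g^3 - 638*g^2 + 288*g + 1152
(5) = k^4 + 6*k^3 + k^2 - 28*k + 24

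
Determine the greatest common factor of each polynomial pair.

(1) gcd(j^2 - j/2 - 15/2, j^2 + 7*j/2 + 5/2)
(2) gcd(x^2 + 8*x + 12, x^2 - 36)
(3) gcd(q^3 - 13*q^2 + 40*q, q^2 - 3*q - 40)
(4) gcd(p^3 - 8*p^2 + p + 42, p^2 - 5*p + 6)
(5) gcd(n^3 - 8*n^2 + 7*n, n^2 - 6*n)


(1) = j + 5/2
(2) = x + 6
(3) = q - 8
(4) = gcd((p - 7)*(p - 3)*(p + 2), (p - 3)*(p - 2)) = p - 3
(5) = n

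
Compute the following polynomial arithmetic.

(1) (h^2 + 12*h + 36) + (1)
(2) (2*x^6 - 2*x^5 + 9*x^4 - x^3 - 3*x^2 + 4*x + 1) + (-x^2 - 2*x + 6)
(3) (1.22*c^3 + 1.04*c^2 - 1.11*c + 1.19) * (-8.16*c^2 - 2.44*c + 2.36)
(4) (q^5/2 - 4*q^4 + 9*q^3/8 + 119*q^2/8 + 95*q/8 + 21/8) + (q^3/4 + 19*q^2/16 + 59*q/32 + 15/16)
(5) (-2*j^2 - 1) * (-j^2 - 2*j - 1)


(1) = h^2 + 12*h + 37
(2) = 2*x^6 - 2*x^5 + 9*x^4 - x^3 - 4*x^2 + 2*x + 7
(3) = -9.9552*c^5 - 11.4632*c^4 + 9.3992*c^3 - 4.5476*c^2 - 5.5232*c + 2.8084
(4) = q^5/2 - 4*q^4 + 11*q^3/8 + 257*q^2/16 + 439*q/32 + 57/16
(5) = 2*j^4 + 4*j^3 + 3*j^2 + 2*j + 1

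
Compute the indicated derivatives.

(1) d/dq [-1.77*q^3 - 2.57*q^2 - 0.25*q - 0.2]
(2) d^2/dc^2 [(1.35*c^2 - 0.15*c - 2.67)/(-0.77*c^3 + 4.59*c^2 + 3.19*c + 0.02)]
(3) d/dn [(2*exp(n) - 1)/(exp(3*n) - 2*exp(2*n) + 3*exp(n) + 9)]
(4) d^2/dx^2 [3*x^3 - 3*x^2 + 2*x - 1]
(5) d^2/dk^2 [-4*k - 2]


(1) = -5.31*q^2 - 5.14*q - 0.25
(2) = (-1.60083*c^6 + 0.53361*c^5 - 4.080384*c^4 - 104.685366*c^3 + 298.932336*c^2 + 234.73053*c + 53.829942)/(0.456533*c^9 - 8.164233*c^8 + 42.993258*c^7 - 29.091651*c^6 - 177.69081*c^5 - 141.094227*c^4 - 34.217887*c^3 - 0.616074*c^2 - 0.003828*c - 8.0e-6)
(3) = (-4*exp(3*n) + 7*exp(2*n) - 4*exp(n) + 21)*exp(n)/(exp(6*n) - 4*exp(5*n) + 10*exp(4*n) + 6*exp(3*n) - 27*exp(2*n) + 54*exp(n) + 81)
(4) = 18*x - 6
(5) = 0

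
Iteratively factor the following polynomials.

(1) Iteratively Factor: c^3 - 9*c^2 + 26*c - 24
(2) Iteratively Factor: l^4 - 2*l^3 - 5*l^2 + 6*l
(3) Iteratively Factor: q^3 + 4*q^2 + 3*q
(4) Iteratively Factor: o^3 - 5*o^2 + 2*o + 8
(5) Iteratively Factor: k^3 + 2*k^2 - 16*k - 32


(1) = (c - 2)*(c^2 - 7*c + 12) = (c - 3)*(c - 2)*(c - 4)
(2) = (l - 1)*(l^3 - l^2 - 6*l) = l*(l - 1)*(l^2 - l - 6) = l*(l - 3)*(l - 1)*(l + 2)
(3) = (q + 3)*(q^2 + q) = q*(q + 3)*(q + 1)
(4) = (o + 1)*(o^2 - 6*o + 8) = (o - 4)*(o + 1)*(o - 2)
(5) = (k + 2)*(k^2 - 16) = (k - 4)*(k + 2)*(k + 4)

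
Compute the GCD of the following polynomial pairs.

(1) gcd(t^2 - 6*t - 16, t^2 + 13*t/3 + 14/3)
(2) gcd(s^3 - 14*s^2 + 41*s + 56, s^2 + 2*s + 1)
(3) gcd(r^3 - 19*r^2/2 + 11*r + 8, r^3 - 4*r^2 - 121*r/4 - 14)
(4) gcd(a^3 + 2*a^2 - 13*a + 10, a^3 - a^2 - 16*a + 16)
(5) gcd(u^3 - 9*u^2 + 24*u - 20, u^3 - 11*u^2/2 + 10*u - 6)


(1) = t + 2
(2) = s + 1
(3) = gcd((r - 8)*(r - 2)*(r + 1/2), (r - 8)*(r + 1/2)*(r + 7/2)) = r^2 - 15*r/2 - 4
(4) = gcd((a - 2)*(a - 1)*(a + 5), (a - 4)*(a - 1)*(a + 4)) = a - 1
(5) = gcd((u - 5)*(u - 2)^2, (u - 2)^2*(u - 3/2)) = u^2 - 4*u + 4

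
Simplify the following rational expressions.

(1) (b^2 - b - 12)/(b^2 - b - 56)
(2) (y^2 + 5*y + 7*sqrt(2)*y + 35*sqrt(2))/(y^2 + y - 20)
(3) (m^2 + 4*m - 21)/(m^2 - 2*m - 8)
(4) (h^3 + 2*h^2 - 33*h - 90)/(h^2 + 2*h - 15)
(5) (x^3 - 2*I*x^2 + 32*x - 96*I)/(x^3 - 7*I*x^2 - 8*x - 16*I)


(1) = (b^2 - b - 12)/(b^2 - b - 56)
(2) = (y + 7*sqrt(2))/(y - 4)
(3) = (m^2 + 4*m - 21)/(m^2 - 2*m - 8)
(4) = (h^2 - 3*h - 18)/(h - 3)
(5) = (x + 6*I)/(x + I)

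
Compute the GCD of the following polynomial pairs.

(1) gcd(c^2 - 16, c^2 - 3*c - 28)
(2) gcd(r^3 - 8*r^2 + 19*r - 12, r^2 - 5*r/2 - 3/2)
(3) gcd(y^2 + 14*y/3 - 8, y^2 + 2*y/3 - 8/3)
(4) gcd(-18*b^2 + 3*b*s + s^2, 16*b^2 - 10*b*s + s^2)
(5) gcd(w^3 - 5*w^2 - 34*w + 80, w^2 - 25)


(1) = c + 4
(2) = r - 3
(3) = gcd((y - 4/3)*(y + 6), (y - 4/3)*(y + 2)) = y - 4/3
(4) = gcd((-3*b + s)*(6*b + s), (-8*b + s)*(-2*b + s)) = 1
(5) = gcd((w - 8)*(w - 2)*(w + 5), (w - 5)*(w + 5)) = w + 5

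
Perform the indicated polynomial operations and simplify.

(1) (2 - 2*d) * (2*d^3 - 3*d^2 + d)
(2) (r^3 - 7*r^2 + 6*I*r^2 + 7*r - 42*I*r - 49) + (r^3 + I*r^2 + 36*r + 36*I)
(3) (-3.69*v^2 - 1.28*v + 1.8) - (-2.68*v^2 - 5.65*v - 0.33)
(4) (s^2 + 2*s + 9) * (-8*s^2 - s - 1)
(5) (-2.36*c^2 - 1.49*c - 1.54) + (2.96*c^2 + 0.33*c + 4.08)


(1) = -4*d^4 + 10*d^3 - 8*d^2 + 2*d
(2) = 2*r^3 - 7*r^2 + 7*I*r^2 + 43*r - 42*I*r - 49 + 36*I
(3) = -1.01*v^2 + 4.37*v + 2.13
(4) = -8*s^4 - 17*s^3 - 75*s^2 - 11*s - 9
(5) = 0.6*c^2 - 1.16*c + 2.54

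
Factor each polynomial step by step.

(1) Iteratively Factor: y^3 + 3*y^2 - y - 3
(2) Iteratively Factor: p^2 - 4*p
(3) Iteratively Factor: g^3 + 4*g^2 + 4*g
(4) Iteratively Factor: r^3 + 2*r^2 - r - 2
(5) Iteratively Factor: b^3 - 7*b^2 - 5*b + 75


(1) = (y + 1)*(y^2 + 2*y - 3) = (y - 1)*(y + 1)*(y + 3)
(2) = (p)*(p - 4)
(3) = (g + 2)*(g^2 + 2*g) = (g + 2)^2*(g)
(4) = (r + 2)*(r^2 - 1) = (r - 1)*(r + 2)*(r + 1)
(5) = (b + 3)*(b^2 - 10*b + 25) = (b - 5)*(b + 3)*(b - 5)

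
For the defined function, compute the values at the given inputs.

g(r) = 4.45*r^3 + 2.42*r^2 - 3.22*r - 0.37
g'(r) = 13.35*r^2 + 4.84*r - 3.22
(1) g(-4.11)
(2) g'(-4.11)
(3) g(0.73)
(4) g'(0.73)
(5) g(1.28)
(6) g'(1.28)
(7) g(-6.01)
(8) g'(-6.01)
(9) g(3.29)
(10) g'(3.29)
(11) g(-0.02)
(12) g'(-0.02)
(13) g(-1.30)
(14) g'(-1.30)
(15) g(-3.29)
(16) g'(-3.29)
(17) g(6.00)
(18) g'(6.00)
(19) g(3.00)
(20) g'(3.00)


(1) = -255.20
(2) = 202.40
(3) = 0.30
(4) = 7.43
(5) = 8.81
(6) = 24.85
(7) = -859.62
(8) = 449.89
(9) = 173.70
(10) = 157.21
(11) = -0.30
(12) = -3.31
(13) = -1.87
(14) = 13.05
(15) = -122.05
(16) = 125.36
(17) = 1028.63
(18) = 506.42
(19) = 131.90
(20) = 131.45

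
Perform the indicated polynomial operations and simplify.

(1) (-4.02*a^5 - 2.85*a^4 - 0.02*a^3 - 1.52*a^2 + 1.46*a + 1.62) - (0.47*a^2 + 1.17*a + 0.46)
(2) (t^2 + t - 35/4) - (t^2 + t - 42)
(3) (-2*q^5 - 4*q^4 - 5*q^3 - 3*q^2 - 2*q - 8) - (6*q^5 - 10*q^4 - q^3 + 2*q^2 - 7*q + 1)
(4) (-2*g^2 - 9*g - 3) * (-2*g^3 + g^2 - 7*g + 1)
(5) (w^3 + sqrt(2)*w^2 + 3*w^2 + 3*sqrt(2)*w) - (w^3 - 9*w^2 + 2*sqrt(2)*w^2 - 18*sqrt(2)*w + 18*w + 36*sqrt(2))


(1) = -4.02*a^5 - 2.85*a^4 - 0.02*a^3 - 1.99*a^2 + 0.29*a + 1.16
(2) = 133/4
(3) = -8*q^5 + 6*q^4 - 4*q^3 - 5*q^2 + 5*q - 9
(4) = 4*g^5 + 16*g^4 + 11*g^3 + 58*g^2 + 12*g - 3
(5) = -sqrt(2)*w^2 + 12*w^2 - 18*w + 21*sqrt(2)*w - 36*sqrt(2)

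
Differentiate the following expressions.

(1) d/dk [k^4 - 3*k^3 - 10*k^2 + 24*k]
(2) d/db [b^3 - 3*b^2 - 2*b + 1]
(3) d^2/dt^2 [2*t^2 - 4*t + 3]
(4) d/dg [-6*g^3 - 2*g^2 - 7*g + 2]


(1) = 4*k^3 - 9*k^2 - 20*k + 24
(2) = 3*b^2 - 6*b - 2
(3) = 4
(4) = -18*g^2 - 4*g - 7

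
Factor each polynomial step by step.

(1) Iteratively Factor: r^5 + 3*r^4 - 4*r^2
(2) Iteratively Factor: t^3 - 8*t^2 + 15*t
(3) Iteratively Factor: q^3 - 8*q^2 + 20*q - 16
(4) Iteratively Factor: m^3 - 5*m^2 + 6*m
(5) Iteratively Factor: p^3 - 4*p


(1) = (r)*(r^4 + 3*r^3 - 4*r) = r*(r - 1)*(r^3 + 4*r^2 + 4*r) = r^2*(r - 1)*(r^2 + 4*r + 4) = r^2*(r - 1)*(r + 2)*(r + 2)
(2) = (t - 3)*(t^2 - 5*t) = (t - 5)*(t - 3)*(t)
(3) = (q - 2)*(q^2 - 6*q + 8) = (q - 2)^2*(q - 4)
(4) = (m - 2)*(m^2 - 3*m) = m*(m - 2)*(m - 3)
(5) = (p - 2)*(p^2 + 2*p) = (p - 2)*(p + 2)*(p)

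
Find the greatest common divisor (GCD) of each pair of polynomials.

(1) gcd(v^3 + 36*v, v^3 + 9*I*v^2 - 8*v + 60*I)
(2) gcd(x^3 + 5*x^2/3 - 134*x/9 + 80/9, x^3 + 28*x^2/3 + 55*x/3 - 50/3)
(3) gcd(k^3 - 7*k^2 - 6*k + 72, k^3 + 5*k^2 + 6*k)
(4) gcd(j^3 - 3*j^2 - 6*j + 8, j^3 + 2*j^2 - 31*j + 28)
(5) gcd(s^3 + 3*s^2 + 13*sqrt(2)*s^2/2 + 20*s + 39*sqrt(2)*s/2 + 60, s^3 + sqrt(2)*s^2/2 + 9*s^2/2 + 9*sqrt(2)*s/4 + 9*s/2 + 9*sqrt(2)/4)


(1) = gcd(v*(v - 6*I)*(v + 6*I), (v - 2*I)*(v + 5*I)*(v + 6*I)) = v + 6*I
(2) = x^2 + 13*x/3 - 10/3
(3) = k + 3
(4) = j^2 - 5*j + 4
(5) = gcd((s + 3)*(s + 5*sqrt(2)/2)*(s + 4*sqrt(2)), (s + 3/2)*(s + 3)*(s + sqrt(2)/2)) = s + 3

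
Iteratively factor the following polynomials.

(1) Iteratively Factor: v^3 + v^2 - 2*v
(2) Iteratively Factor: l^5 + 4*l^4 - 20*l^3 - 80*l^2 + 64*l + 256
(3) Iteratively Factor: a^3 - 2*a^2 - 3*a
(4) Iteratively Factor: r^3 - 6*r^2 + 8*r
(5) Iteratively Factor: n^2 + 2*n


(1) = (v - 1)*(v^2 + 2*v) = v*(v - 1)*(v + 2)
(2) = (l + 4)*(l^4 - 20*l^2 + 64) = (l + 2)*(l + 4)*(l^3 - 2*l^2 - 16*l + 32) = (l + 2)*(l + 4)^2*(l^2 - 6*l + 8) = (l - 2)*(l + 2)*(l + 4)^2*(l - 4)
(3) = (a + 1)*(a^2 - 3*a) = (a - 3)*(a + 1)*(a)
(4) = (r - 2)*(r^2 - 4*r) = (r - 4)*(r - 2)*(r)
(5) = (n + 2)*(n)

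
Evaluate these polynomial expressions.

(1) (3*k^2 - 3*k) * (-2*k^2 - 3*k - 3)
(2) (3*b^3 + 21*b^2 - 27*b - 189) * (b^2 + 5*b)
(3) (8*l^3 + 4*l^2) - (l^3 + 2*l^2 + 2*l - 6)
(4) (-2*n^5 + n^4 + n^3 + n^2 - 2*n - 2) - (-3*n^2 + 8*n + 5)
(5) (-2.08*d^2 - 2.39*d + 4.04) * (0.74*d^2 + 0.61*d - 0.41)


(1) = -6*k^4 - 3*k^3 + 9*k
(2) = 3*b^5 + 36*b^4 + 78*b^3 - 324*b^2 - 945*b
(3) = 7*l^3 + 2*l^2 - 2*l + 6
(4) = -2*n^5 + n^4 + n^3 + 4*n^2 - 10*n - 7
(5) = -1.5392*d^4 - 3.0374*d^3 + 2.3845*d^2 + 3.4443*d - 1.6564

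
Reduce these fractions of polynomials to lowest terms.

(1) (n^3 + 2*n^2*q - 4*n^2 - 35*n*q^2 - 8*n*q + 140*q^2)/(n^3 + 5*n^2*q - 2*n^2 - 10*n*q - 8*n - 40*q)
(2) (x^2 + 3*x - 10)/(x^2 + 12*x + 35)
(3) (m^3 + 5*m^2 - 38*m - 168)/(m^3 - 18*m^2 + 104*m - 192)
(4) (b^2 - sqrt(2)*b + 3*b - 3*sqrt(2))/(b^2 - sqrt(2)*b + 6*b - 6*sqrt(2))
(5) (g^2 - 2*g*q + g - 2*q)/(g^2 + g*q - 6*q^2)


(1) = (n^2 + 2*n*q - 35*q^2)/(n^2 + 5*n*q + 2*n + 10*q)
(2) = (x - 2)/(x + 7)
(3) = (m^2 + 11*m + 28)/(m^2 - 12*m + 32)
(4) = (b + 3)/(b + 6)
(5) = (g + 1)/(g + 3*q)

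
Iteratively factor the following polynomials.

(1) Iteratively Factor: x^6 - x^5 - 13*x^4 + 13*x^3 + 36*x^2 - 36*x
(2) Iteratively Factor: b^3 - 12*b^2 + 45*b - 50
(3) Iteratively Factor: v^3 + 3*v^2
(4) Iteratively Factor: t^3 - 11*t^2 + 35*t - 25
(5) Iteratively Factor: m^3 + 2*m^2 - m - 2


(1) = (x - 2)*(x^5 + x^4 - 11*x^3 - 9*x^2 + 18*x) = (x - 2)*(x - 1)*(x^4 + 2*x^3 - 9*x^2 - 18*x) = x*(x - 2)*(x - 1)*(x^3 + 2*x^2 - 9*x - 18) = x*(x - 2)*(x - 1)*(x + 3)*(x^2 - x - 6) = x*(x - 3)*(x - 2)*(x - 1)*(x + 3)*(x + 2)
(2) = (b - 5)*(b^2 - 7*b + 10) = (b - 5)*(b - 2)*(b - 5)
(3) = (v)*(v^2 + 3*v) = v*(v + 3)*(v)
(4) = (t - 5)*(t^2 - 6*t + 5) = (t - 5)*(t - 1)*(t - 5)
(5) = (m + 2)*(m^2 - 1) = (m + 1)*(m + 2)*(m - 1)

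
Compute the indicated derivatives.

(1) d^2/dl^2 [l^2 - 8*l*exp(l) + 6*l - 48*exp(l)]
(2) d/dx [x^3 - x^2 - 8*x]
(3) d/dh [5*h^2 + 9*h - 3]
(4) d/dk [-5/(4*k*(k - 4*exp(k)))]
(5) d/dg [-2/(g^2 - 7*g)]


(1) = -8*l*exp(l) - 64*exp(l) + 2
(2) = 3*x^2 - 2*x - 8
(3) = 10*h + 9
(4) = 5*(k*(1 - 4*exp(k)) + k - 4*exp(k))/(4*k^2*(k - 4*exp(k))^2)
(5) = 2*(2*g - 7)/(g^2*(g - 7)^2)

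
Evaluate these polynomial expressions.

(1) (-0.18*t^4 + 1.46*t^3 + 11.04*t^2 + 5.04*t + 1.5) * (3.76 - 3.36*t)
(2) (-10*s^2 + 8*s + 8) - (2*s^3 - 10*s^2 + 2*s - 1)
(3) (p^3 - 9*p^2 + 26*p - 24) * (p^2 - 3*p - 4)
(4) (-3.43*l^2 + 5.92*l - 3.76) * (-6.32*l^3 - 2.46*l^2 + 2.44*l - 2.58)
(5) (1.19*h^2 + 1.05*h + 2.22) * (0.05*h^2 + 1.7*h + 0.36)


(1) = 0.6048*t^5 - 5.5824*t^4 - 31.6048*t^3 + 24.576*t^2 + 13.9104*t + 5.64
(2) = -2*s^3 + 6*s + 9
(3) = p^5 - 12*p^4 + 49*p^3 - 66*p^2 - 32*p + 96
(4) = 21.6776*l^5 - 28.9766*l^4 + 0.8308*l^3 + 32.5438*l^2 - 24.448*l + 9.7008
(5) = 0.0595*h^4 + 2.0755*h^3 + 2.3244*h^2 + 4.152*h + 0.7992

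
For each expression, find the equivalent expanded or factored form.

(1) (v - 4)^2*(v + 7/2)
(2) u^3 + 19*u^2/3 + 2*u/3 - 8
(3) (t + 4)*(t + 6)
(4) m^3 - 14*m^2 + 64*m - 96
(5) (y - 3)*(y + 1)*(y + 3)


(1) = v^3 - 9*v^2/2 - 12*v + 56
(2) = (u - 1)*(u + 4/3)*(u + 6)
(3) = t^2 + 10*t + 24
(4) = (m - 6)*(m - 4)^2
(5) = y^3 + y^2 - 9*y - 9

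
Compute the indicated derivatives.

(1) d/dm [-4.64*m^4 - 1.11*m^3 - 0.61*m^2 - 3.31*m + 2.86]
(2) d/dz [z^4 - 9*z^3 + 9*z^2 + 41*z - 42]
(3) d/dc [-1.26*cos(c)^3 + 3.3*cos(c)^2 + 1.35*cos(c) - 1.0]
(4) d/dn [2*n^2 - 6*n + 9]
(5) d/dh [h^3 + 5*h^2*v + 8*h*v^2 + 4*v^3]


(1) = -18.56*m^3 - 3.33*m^2 - 1.22*m - 3.31
(2) = 4*z^3 - 27*z^2 + 18*z + 41
(3) = (3.78*cos(c)^2 - 6.6*cos(c) - 1.35)*sin(c)
(4) = 4*n - 6
(5) = 3*h^2 + 10*h*v + 8*v^2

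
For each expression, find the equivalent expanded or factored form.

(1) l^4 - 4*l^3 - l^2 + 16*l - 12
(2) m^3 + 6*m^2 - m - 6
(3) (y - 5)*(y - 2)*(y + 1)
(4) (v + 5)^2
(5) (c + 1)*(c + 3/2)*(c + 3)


(1) = (l - 3)*(l - 2)*(l - 1)*(l + 2)
(2) = (m - 1)*(m + 1)*(m + 6)
(3) = y^3 - 6*y^2 + 3*y + 10
(4) = v^2 + 10*v + 25
(5) = c^3 + 11*c^2/2 + 9*c + 9/2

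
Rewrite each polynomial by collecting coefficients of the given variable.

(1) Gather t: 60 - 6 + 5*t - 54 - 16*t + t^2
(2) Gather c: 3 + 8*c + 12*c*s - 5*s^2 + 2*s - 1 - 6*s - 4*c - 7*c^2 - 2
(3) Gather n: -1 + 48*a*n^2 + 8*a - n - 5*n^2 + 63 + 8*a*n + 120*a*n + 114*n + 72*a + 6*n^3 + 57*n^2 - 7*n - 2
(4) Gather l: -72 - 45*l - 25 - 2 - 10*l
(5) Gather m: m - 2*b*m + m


(1) = t^2 - 11*t
(2) = -7*c^2 + c*(12*s + 4) - 5*s^2 - 4*s
(3) = 80*a + 6*n^3 + n^2*(48*a + 52) + n*(128*a + 106) + 60
(4) = -55*l - 99
(5) = m*(2 - 2*b)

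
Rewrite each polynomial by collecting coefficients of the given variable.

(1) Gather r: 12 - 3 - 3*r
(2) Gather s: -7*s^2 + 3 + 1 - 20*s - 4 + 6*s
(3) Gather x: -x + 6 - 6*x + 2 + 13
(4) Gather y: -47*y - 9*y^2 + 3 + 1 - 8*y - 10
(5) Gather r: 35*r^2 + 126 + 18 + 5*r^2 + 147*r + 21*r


(1) = 9 - 3*r
(2) = -7*s^2 - 14*s
(3) = 21 - 7*x
(4) = -9*y^2 - 55*y - 6
(5) = 40*r^2 + 168*r + 144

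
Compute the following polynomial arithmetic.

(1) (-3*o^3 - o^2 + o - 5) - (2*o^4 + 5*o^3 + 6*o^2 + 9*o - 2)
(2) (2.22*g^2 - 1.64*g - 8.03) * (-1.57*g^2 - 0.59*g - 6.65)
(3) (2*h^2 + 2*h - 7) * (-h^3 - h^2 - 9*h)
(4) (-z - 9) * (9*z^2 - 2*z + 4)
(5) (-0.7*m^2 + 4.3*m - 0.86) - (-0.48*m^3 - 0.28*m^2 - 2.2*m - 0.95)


(1) = -2*o^4 - 8*o^3 - 7*o^2 - 8*o - 3
(2) = -3.4854*g^4 + 1.265*g^3 - 1.1883*g^2 + 15.6437*g + 53.3995
(3) = -2*h^5 - 4*h^4 - 13*h^3 - 11*h^2 + 63*h
(4) = -9*z^3 - 79*z^2 + 14*z - 36
(5) = 0.48*m^3 - 0.42*m^2 + 6.5*m + 0.09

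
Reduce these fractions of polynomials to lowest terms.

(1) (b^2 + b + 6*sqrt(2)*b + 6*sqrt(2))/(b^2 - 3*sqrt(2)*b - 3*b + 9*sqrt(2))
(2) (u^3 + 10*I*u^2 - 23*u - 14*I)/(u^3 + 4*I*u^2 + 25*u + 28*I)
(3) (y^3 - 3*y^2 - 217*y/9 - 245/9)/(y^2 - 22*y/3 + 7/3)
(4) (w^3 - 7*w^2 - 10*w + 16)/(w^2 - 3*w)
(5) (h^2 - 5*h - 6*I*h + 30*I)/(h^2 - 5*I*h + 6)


(1) = (b^2 + b*(1 + 6*sqrt(2)) + 6*sqrt(2))/(b^2 + b*(-3*sqrt(2) - 3) + 9*sqrt(2))
(2) = (u + 2*I)/(u - 4*I)
(3) = (9*y^2 + 36*y + 35)/(9*y - 3)
(4) = (w^3 - 7*w^2 - 10*w + 16)/(w^2 - 3*w)
(5) = (h - 5)/(h + I)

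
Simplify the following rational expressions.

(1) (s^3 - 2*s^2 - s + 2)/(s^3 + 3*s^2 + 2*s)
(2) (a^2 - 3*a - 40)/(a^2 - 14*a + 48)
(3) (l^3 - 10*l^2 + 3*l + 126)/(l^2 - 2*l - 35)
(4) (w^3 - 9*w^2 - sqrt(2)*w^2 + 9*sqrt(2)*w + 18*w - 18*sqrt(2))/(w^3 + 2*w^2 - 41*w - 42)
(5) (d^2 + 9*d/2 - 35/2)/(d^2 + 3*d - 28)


(1) = (s^2 - 3*s + 2)/(s^2 + 2*s)
(2) = (a + 5)/(a - 6)
(3) = (l^2 - 3*l - 18)/(l + 5)
(4) = (w^2 + w*(-3 - sqrt(2)) + 3*sqrt(2))/(w^2 + 8*w + 7)
(5) = (2*d - 5)/(2*d - 8)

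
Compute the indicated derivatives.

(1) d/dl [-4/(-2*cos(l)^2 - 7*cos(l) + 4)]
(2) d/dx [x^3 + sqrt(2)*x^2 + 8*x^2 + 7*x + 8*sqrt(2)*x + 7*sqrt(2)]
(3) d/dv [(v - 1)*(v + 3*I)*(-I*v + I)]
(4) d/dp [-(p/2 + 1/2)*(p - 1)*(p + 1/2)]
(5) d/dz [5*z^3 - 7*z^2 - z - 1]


(1) = 4*(4*cos(l) + 7)*sin(l)/(7*cos(l) + cos(2*l) - 3)^2
(2) = 3*x^2 + 2*sqrt(2)*x + 16*x + 7 + 8*sqrt(2)
(3) = I*(v - 1)*(-3*v + 1 - 6*I)
(4) = -3*p^2/2 - p/2 + 1/2
(5) = 15*z^2 - 14*z - 1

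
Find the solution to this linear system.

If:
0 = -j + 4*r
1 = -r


Then:
j = -4
r = -1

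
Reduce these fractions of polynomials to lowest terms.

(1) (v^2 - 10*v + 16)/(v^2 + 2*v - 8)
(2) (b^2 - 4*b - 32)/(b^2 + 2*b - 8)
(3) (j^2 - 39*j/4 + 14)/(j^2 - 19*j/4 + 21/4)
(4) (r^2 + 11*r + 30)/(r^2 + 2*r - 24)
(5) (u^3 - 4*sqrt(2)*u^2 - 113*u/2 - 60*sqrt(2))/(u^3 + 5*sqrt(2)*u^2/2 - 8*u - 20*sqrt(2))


(1) = (v - 8)/(v + 4)
(2) = (b - 8)/(b - 2)
(3) = (j - 8)/(j - 3)
(4) = (r + 5)/(r - 4)
(5) = (4*u^2 - 26*sqrt(2)*u - 96)/(4*u^2 - 32)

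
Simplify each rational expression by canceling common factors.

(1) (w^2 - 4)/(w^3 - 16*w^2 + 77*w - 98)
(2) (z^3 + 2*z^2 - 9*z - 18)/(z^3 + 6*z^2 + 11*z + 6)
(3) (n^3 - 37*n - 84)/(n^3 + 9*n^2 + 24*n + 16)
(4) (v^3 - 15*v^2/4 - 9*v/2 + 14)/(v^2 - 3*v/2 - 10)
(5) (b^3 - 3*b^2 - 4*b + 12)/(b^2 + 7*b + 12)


(1) = (w + 2)/(w^2 - 14*w + 49)
(2) = (z - 3)/(z + 1)
(3) = (n^2 - 4*n - 21)/(n^2 + 5*n + 4)
(4) = (4*v^2 + v - 14)/(4*v + 10)
(5) = (b^3 - 3*b^2 - 4*b + 12)/(b^2 + 7*b + 12)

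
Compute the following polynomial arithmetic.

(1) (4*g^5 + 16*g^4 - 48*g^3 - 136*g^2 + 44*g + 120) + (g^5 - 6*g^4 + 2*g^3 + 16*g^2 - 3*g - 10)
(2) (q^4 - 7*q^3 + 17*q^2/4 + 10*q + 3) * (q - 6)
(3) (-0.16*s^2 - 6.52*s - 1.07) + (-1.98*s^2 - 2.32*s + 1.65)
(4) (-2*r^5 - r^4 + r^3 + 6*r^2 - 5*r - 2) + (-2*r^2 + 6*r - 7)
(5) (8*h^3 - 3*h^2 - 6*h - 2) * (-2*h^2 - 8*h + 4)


(1) = 5*g^5 + 10*g^4 - 46*g^3 - 120*g^2 + 41*g + 110
(2) = q^5 - 13*q^4 + 185*q^3/4 - 31*q^2/2 - 57*q - 18
(3) = -2.14*s^2 - 8.84*s + 0.58
(4) = -2*r^5 - r^4 + r^3 + 4*r^2 + r - 9
(5) = -16*h^5 - 58*h^4 + 68*h^3 + 40*h^2 - 8*h - 8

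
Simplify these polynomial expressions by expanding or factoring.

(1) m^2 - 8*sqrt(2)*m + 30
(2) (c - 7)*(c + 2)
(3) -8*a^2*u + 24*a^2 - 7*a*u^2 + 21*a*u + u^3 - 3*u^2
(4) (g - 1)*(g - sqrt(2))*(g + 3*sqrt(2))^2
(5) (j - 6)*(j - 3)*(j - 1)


(1) = (m - 5*sqrt(2))*(m - 3*sqrt(2))
(2) = c^2 - 5*c - 14
(3) = (-8*a + u)*(a + u)*(u - 3)
(4) = g^4 - g^3 + 5*sqrt(2)*g^3 - 5*sqrt(2)*g^2 + 6*g^2 - 18*sqrt(2)*g - 6*g + 18*sqrt(2)
(5) = j^3 - 10*j^2 + 27*j - 18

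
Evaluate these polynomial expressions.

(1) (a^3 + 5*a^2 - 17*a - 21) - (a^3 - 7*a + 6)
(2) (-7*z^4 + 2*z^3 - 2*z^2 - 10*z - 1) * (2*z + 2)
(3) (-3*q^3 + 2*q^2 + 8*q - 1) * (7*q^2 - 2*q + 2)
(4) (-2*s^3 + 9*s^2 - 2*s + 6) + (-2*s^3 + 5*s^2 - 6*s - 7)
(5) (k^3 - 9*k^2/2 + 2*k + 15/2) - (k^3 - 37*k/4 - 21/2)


(1) = 5*a^2 - 10*a - 27
(2) = -14*z^5 - 10*z^4 - 24*z^2 - 22*z - 2
(3) = -21*q^5 + 20*q^4 + 46*q^3 - 19*q^2 + 18*q - 2
(4) = -4*s^3 + 14*s^2 - 8*s - 1
(5) = -9*k^2/2 + 45*k/4 + 18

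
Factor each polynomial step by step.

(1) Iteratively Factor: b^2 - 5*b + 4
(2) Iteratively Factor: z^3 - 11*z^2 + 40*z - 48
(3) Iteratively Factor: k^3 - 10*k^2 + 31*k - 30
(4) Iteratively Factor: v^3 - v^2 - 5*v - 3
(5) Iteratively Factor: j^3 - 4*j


(1) = (b - 4)*(b - 1)
(2) = (z - 3)*(z^2 - 8*z + 16) = (z - 4)*(z - 3)*(z - 4)
(3) = (k - 2)*(k^2 - 8*k + 15) = (k - 5)*(k - 2)*(k - 3)
(4) = (v + 1)*(v^2 - 2*v - 3) = (v + 1)^2*(v - 3)
(5) = (j - 2)*(j^2 + 2*j) = (j - 2)*(j + 2)*(j)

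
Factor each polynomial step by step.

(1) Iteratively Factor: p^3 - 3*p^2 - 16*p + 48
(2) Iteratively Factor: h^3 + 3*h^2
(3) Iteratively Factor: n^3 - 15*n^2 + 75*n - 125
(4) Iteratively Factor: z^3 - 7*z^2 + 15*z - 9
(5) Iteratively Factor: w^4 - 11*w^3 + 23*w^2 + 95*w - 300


(1) = (p - 3)*(p^2 - 16) = (p - 4)*(p - 3)*(p + 4)
(2) = (h)*(h^2 + 3*h) = h*(h + 3)*(h)
(3) = (n - 5)*(n^2 - 10*n + 25) = (n - 5)^2*(n - 5)
(4) = (z - 1)*(z^2 - 6*z + 9) = (z - 3)*(z - 1)*(z - 3)
(5) = (w + 3)*(w^3 - 14*w^2 + 65*w - 100) = (w - 5)*(w + 3)*(w^2 - 9*w + 20) = (w - 5)*(w - 4)*(w + 3)*(w - 5)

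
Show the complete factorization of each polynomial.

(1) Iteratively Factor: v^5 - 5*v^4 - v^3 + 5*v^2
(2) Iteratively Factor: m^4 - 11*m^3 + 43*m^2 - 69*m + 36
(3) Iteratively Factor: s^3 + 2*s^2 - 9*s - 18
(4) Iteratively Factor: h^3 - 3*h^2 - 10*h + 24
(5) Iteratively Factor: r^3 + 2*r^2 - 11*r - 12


(1) = (v + 1)*(v^4 - 6*v^3 + 5*v^2) = (v - 5)*(v + 1)*(v^3 - v^2) = (v - 5)*(v - 1)*(v + 1)*(v^2) = v*(v - 5)*(v - 1)*(v + 1)*(v)
(2) = (m - 1)*(m^3 - 10*m^2 + 33*m - 36) = (m - 3)*(m - 1)*(m^2 - 7*m + 12) = (m - 4)*(m - 3)*(m - 1)*(m - 3)
(3) = (s - 3)*(s^2 + 5*s + 6) = (s - 3)*(s + 2)*(s + 3)
(4) = (h + 3)*(h^2 - 6*h + 8) = (h - 2)*(h + 3)*(h - 4)
(5) = (r + 1)*(r^2 + r - 12) = (r - 3)*(r + 1)*(r + 4)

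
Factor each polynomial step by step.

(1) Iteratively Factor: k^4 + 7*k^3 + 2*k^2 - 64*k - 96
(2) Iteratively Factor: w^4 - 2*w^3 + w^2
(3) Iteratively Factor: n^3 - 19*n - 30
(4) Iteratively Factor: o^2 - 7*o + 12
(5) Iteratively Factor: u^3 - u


(1) = (k + 2)*(k^3 + 5*k^2 - 8*k - 48) = (k - 3)*(k + 2)*(k^2 + 8*k + 16) = (k - 3)*(k + 2)*(k + 4)*(k + 4)
(2) = (w - 1)*(w^3 - w^2) = w*(w - 1)*(w^2 - w) = w^2*(w - 1)*(w - 1)
(3) = (n - 5)*(n^2 + 5*n + 6) = (n - 5)*(n + 3)*(n + 2)
(4) = (o - 4)*(o - 3)
(5) = (u)*(u^2 - 1) = u*(u - 1)*(u + 1)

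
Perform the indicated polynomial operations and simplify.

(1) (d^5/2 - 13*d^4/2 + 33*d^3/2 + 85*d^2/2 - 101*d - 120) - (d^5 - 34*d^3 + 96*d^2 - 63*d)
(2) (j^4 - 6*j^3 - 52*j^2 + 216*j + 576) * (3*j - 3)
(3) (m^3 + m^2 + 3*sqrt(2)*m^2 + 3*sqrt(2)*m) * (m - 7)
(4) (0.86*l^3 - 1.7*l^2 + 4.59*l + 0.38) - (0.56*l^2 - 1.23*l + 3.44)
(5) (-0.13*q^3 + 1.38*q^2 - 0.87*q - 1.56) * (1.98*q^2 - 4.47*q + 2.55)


(1) = -d^5/2 - 13*d^4/2 + 101*d^3/2 - 107*d^2/2 - 38*d - 120
(2) = 3*j^5 - 21*j^4 - 138*j^3 + 804*j^2 + 1080*j - 1728
(3) = m^4 - 6*m^3 + 3*sqrt(2)*m^3 - 18*sqrt(2)*m^2 - 7*m^2 - 21*sqrt(2)*m
(4) = 0.86*l^3 - 2.26*l^2 + 5.82*l - 3.06
(5) = -0.2574*q^5 + 3.3135*q^4 - 8.2227*q^3 + 4.3191*q^2 + 4.7547*q - 3.978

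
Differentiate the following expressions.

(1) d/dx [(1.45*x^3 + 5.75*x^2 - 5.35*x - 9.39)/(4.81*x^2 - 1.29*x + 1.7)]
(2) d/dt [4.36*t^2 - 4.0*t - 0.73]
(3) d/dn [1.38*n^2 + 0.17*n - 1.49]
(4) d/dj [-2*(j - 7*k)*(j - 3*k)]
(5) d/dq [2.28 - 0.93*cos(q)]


(1) = (6.9745*x^4 - 3.741*x^3 + 25.711*x^2 + 109.8818*x - 21.2081)/(23.1361*x^4 - 12.4098*x^3 + 18.0181*x^2 - 4.386*x + 2.89)
(2) = 8.72*t - 4.0
(3) = 2.76*n + 0.17
(4) = -4*j + 20*k
(5) = 0.93*sin(q)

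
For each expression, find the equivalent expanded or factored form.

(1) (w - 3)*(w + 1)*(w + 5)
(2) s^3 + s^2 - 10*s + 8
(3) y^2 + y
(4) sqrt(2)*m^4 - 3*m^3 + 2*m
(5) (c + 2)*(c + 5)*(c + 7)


(1) = w^3 + 3*w^2 - 13*w - 15
(2) = (s - 2)*(s - 1)*(s + 4)
(3) = y*(y + 1)
(4) = m*(m - sqrt(2))^2*(sqrt(2)*m + 1)
(5) = c^3 + 14*c^2 + 59*c + 70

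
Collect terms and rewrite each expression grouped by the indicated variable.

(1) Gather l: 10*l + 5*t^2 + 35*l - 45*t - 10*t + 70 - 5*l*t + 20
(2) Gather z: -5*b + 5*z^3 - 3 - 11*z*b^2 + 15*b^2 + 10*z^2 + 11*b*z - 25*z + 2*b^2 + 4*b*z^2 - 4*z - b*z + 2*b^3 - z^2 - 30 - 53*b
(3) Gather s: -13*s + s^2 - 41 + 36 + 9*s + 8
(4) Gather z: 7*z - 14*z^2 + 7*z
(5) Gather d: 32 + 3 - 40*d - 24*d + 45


(1) = l*(45 - 5*t) + 5*t^2 - 55*t + 90
(2) = 2*b^3 + 17*b^2 - 58*b + 5*z^3 + z^2*(4*b + 9) + z*(-11*b^2 + 10*b - 29) - 33
(3) = s^2 - 4*s + 3
(4) = -14*z^2 + 14*z
(5) = 80 - 64*d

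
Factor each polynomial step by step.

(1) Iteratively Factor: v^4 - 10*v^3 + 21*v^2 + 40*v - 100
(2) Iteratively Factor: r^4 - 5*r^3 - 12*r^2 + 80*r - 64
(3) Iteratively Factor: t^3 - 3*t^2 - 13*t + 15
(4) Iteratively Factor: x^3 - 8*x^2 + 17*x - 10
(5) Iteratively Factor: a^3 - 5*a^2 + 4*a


(1) = (v - 5)*(v^3 - 5*v^2 - 4*v + 20) = (v - 5)^2*(v^2 - 4) = (v - 5)^2*(v - 2)*(v + 2)
(2) = (r - 4)*(r^3 - r^2 - 16*r + 16) = (r - 4)*(r - 1)*(r^2 - 16) = (r - 4)^2*(r - 1)*(r + 4)
(3) = (t - 5)*(t^2 + 2*t - 3) = (t - 5)*(t - 1)*(t + 3)
(4) = (x - 1)*(x^2 - 7*x + 10) = (x - 2)*(x - 1)*(x - 5)
(5) = (a - 4)*(a^2 - a) = a*(a - 4)*(a - 1)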